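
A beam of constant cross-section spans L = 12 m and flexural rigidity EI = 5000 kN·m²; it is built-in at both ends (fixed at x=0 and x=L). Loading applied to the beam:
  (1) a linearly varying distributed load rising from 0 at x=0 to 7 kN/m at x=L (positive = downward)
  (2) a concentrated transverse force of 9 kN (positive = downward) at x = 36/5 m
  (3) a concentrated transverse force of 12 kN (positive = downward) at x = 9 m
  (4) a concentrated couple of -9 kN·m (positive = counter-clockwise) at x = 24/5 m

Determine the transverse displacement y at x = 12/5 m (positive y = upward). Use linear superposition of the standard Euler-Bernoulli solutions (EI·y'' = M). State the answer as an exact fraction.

Load 1 — triangular load w₀=7 kN/m (0→w₀ over full span):
  y_1 = -w₀x²(L-x)²(x+2L)/(120LEI) = -7·(12/5)²·(12-(12/5))²·((12/5)+2·12)/(120·12·5000) = -133056/9765625 m
Load 2 — point force P=9 kN at a=36/5 m (b=L-a=24/5):
  y_2 = -Pb²x²(3aL-(3a+b)x)/(6L³EI)  [x≤a] = -9·(24/5)²·(12/5)²·(3·(36/5)·12-(3·(36/5)+(24/5))·(12/5))/(6·12³·5000) = -44064/9765625 m
Load 3 — point force P=12 kN at a=9 m (b=L-a=3):
  y_3 = -Pb²x²(3aL-(3a+b)x)/(6L³EI)  [x≤a] = -12·3²·(12/5)²·(3·9·12-(3·9+3)·(12/5))/(6·12³·5000) = -189/62500 m
Load 4 — applied couple M₀=-9 kN·m at a=24/5 m (b=L-a=36/5):
  y_4 = (R_Ax³/6 - M_Ax²/2)/EI  [x≤a] with R_A=-27/25, M_A=-27/25 = ((-27/25)·(12/5)³/6 - (-27/25)·(12/5)²/2)/5000 = 243/1953125 m
Superposition: y = Σ y_i = -164349/7812500 m ≈ -0.021037 m

y(12/5) = -164349/7812500 m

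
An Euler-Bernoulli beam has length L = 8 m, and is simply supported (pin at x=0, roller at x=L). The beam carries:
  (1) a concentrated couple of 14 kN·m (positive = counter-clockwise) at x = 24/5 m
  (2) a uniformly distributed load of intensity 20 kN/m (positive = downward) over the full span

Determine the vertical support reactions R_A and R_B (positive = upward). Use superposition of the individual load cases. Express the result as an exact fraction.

Load 1 — applied couple M₀=14 kN·m at a=24/5 m (b=L-a=16/5):
  R_A = M₀/L = 14/8 = 7/4 kN
  R_B = -M₀/L = -14/8 = -7/4 kN
Load 2 — uniform load w=20 kN/m over full span:
  R_A = wL/2 = 20·8/2 = 80 kN
  R_B = wL/2 = 20·8/2 = 80 kN
Superposition: R_A = 327/4 kN, R_B = 313/4 kN

R_A = 327/4 kN, R_B = 313/4 kN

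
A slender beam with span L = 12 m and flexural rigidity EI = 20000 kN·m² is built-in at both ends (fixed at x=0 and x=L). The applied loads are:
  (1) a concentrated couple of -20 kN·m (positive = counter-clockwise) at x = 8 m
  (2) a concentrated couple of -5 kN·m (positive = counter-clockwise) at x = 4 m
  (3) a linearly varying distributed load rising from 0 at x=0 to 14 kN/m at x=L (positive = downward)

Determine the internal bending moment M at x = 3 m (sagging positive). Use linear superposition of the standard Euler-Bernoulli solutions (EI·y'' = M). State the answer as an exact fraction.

Load 1 — applied couple M₀=-20 kN·m at a=8 m (b=L-a=4):
  M_1 = R_Ax - M_A  [x≤a] with R_A=-20/9, M_A=-20/3 = (-20/9)·3 - (-20/3) = 0 kN·m
Load 2 — applied couple M₀=-5 kN·m at a=4 m (b=L-a=8):
  M_2 = R_Ax - M_A  [x≤a] with R_A=-5/9, M_A=0 = (-5/9)·3 - 0 = -5/3 kN·m
Load 3 — triangular load w₀=14 kN/m (0→w₀ over full span):
  M_3 = 3w₀Lx/20 - w₀L²/30 - w₀x³/(6L) = 3·14·12·3/20 - 14·12²/30 - 14·3³/(6·12) = 63/20 kN·m
Superposition: M = Σ M_i = 89/60 kN·m ≈ 1.483333 kN·m

M(3) = 89/60 kN·m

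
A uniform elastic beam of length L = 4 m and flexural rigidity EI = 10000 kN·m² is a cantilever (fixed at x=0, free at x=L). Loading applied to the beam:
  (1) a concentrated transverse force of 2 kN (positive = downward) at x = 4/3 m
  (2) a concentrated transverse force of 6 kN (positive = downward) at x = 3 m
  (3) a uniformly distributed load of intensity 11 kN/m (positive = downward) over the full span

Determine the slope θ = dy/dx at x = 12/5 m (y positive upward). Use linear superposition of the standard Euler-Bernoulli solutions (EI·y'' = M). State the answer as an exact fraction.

θ(12/5) = -19339/1406250 rad

Load 1 — point force P=2 kN at a=4/3 m (b=L-a=8/3):
  θ_1 = -Pa²/(2EI)  [x>a] = -2·(4/3)²/(2·10000) = -1/5625 rad
Load 2 — point force P=6 kN at a=3 m (b=L-a=1):
  θ_2 = -Px(2a-x)/(2EI)  [x≤a] = -6·(12/5)·(2·3-(12/5))/(2·10000) = -81/31250 rad
Load 3 — uniform load w=11 kN/m over full span:
  θ_3 = -wx(x²-3Lx+3L²)/(6EI) = -11·(12/5)·((12/5)²-3·4·(12/5)+3·4²)/(6·10000) = -858/78125 rad
Superposition: θ = Σ θ_i = -19339/1406250 rad ≈ -0.013752 rad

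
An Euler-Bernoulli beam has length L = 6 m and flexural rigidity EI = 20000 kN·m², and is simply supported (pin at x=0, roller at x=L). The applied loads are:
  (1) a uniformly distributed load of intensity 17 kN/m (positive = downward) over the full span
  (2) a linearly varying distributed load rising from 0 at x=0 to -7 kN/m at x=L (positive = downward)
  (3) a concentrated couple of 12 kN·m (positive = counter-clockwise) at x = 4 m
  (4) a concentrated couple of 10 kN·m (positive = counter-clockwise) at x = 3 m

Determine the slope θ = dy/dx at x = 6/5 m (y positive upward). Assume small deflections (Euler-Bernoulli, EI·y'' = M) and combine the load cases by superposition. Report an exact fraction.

θ(6/5) = -130719/25000000 rad

Load 1 — uniform load w=17 kN/m over full span:
  θ_1 = -w(L³-6Lx²+4x³)/(24EI) = -17·(6³-6·6·(6/5)²+4·(6/5)³)/(24·20000) = -15147/2500000 rad
Load 2 — triangular load w₀=-7 kN/m (0→w₀ over full span):
  θ_2 = -w₀(7L⁴-30L²x²+15x⁴)/(360LEI) = -(-7)·(7·6⁴-30·6²·(6/5)²+15·(6/5)⁴)/(360·6·20000) = 1911/1562500 rad
Load 3 — applied couple M₀=12 kN·m at a=4 m (b=L-a=2):
  θ_3 = (M₀x²/(2L)+C₁)/EI  [x≤a] with C₁=M₀(3b²-L²)/(6L)=-8 = (12·(6/5)²/(2·6)+(-8))/20000 = -41/125000 rad
Load 4 — applied couple M₀=10 kN·m at a=3 m (b=L-a=3):
  θ_4 = (M₀x²/(2L)+C₁)/EI  [x≤a] with C₁=M₀(3b²-L²)/(6L)=-5/2 = (10·(6/5)²/(2·6)+(-5/2))/20000 = -13/200000 rad
Superposition: θ = Σ θ_i = -130719/25000000 rad ≈ -0.005229 rad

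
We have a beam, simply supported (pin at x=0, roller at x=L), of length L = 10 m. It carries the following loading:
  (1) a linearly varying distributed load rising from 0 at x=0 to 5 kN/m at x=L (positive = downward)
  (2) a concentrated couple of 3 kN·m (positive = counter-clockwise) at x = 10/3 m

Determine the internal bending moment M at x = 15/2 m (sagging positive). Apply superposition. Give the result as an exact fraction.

Load 1 — triangular load w₀=5 kN/m (0→w₀ over full span):
  M_1 = w₀Lx/6 - w₀x³/(6L) = 5·10·(15/2)/6 - 5·(15/2)³/(6·10) = 875/32 kN·m
Load 2 — applied couple M₀=3 kN·m at a=10/3 m (b=L-a=20/3):
  M_2 = M₀x/L - M₀  [x>a] = 3·(15/2)/10 - 3 = -3/4 kN·m
Superposition: M = Σ M_i = 851/32 kN·m ≈ 26.593750 kN·m

M(15/2) = 851/32 kN·m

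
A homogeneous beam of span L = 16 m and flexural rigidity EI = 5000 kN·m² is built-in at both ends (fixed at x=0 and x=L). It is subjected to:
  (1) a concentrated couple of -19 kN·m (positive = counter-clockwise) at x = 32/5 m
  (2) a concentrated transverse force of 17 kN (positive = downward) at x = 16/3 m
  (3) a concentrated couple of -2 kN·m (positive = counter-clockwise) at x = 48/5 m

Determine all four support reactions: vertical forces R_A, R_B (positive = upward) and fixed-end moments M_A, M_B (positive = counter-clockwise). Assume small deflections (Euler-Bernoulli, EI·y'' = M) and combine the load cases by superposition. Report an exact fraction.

Load 1 — applied couple M₀=-19 kN·m at a=32/5 m (b=L-a=48/5):
  R_A = 6M₀ab/L³ = 6·(-19)·(32/5)·(48/5)/16³ = -171/100 kN
  M_A = M₀b(2a-b)/L² = (-19)·(48/5)·(2·(32/5)-(48/5))/16² = -57/25 kN·m
  R_B = -6M₀ab/L³ = -6·(-19)·(32/5)·(48/5)/16³ = 171/100 kN
  M_B = M₀a(2b-a)/L² = (-19)·(32/5)·(2·(48/5)-(32/5))/16² = -152/25 kN·m
Load 2 — point force P=17 kN at a=16/3 m (b=L-a=32/3):
  R_A = Pb²(3a+b)/L³ = 17·(32/3)²·(3·(16/3)+(32/3))/16³ = 340/27 kN
  M_A = Pab²/L² = 17·(16/3)·(32/3)²/16² = 1088/27 kN·m
  R_B = Pa²(a+3b)/L³ = 17·(16/3)²·((16/3)+3·(32/3))/16³ = 119/27 kN
  M_B = -Pa²b/L² = -17·(16/3)²·(32/3)/16² = -544/27 kN·m
Load 3 — applied couple M₀=-2 kN·m at a=48/5 m (b=L-a=32/5):
  R_A = 6M₀ab/L³ = 6·(-2)·(48/5)·(32/5)/16³ = -9/50 kN
  M_A = M₀b(2a-b)/L² = (-2)·(32/5)·(2·(48/5)-(32/5))/16² = -16/25 kN·m
  R_B = -6M₀ab/L³ = -6·(-2)·(48/5)·(32/5)/16³ = 9/50 kN
  M_B = M₀a(2b-a)/L² = (-2)·(48/5)·(2·(32/5)-(48/5))/16² = -6/25 kN·m
Superposition: R_A = 28897/2700 kN, M_A = 25229/675 kN·m, R_B = 17003/2700 kN, M_B = -17866/675 kN·m

R_A = 28897/2700 kN, M_A = 25229/675 kN·m, R_B = 17003/2700 kN, M_B = -17866/675 kN·m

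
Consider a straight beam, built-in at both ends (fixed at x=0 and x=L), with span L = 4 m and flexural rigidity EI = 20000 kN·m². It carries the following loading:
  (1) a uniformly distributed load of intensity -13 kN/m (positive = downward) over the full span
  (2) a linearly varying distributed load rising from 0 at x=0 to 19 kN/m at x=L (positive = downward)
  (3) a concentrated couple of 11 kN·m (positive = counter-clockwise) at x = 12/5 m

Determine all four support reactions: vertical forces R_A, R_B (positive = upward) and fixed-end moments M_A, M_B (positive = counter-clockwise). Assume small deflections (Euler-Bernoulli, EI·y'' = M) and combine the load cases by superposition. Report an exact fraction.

R_A = -266/25 kN, M_A = -92/25 kN·m, R_B = -84/25 kN, M_B = 259/75 kN·m

Load 1 — uniform load w=-13 kN/m over full span:
  R_A = wL/2 = (-13)·4/2 = -26 kN
  M_A = wL²/12 = (-13)·4²/12 = -52/3 kN·m
  R_B = wL/2 = (-13)·4/2 = -26 kN
  M_B = -wL²/12 = -(-13)·4²/12 = 52/3 kN·m
Load 2 — triangular load w₀=19 kN/m (0→w₀ over full span):
  R_A = 3w₀L/20 = 3·19·4/20 = 57/5 kN
  M_A = w₀L²/30 = 19·4²/30 = 152/15 kN·m
  R_B = 7w₀L/20 = 7·19·4/20 = 133/5 kN
  M_B = -w₀L²/20 = -19·4²/20 = -76/5 kN·m
Load 3 — applied couple M₀=11 kN·m at a=12/5 m (b=L-a=8/5):
  R_A = 6M₀ab/L³ = 6·11·(12/5)·(8/5)/4³ = 99/25 kN
  M_A = M₀b(2a-b)/L² = 11·(8/5)·(2·(12/5)-(8/5))/4² = 88/25 kN·m
  R_B = -6M₀ab/L³ = -6·11·(12/5)·(8/5)/4³ = -99/25 kN
  M_B = M₀a(2b-a)/L² = 11·(12/5)·(2·(8/5)-(12/5))/4² = 33/25 kN·m
Superposition: R_A = -266/25 kN, M_A = -92/25 kN·m, R_B = -84/25 kN, M_B = 259/75 kN·m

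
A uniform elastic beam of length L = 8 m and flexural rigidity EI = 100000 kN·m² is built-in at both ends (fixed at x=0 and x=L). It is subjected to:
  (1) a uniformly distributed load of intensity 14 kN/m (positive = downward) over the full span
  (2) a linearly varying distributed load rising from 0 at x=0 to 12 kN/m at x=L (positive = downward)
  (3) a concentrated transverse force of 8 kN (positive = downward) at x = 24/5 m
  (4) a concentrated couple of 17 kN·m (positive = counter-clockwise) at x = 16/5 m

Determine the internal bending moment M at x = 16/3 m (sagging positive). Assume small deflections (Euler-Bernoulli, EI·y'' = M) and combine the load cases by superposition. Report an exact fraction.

Load 1 — uniform load w=14 kN/m over full span:
  M_1 = wLx/2 - wL²/12 - wx²/2 = 14·8·(16/3)/2 - 14·8²/12 - 14·(16/3)²/2 = 224/9 kN·m
Load 2 — triangular load w₀=12 kN/m (0→w₀ over full span):
  M_2 = 3w₀Lx/20 - w₀L²/30 - w₀x³/(6L) = 3·12·8·(16/3)/20 - 12·8²/30 - 12·(16/3)³/(6·8) = 1792/135 kN·m
Load 3 — point force P=8 kN at a=24/5 m (b=L-a=16/5):
  M_3 = Pa²(a+3b)(L-x)/L³ - Pa²b/L²  [x>a] = 8·(24/5)²·((24/5)+3·(16/5))·(8-(16/3))/8³ - 8·(24/5)²·(16/5)/8² = 576/125 kN·m
Load 4 — applied couple M₀=17 kN·m at a=16/5 m (b=L-a=24/5):
  M_4 = R_Ax - M_A - M₀  [x>a] with R_A=153/50, M_A=51/25 = (153/50)·(16/3) - (51/25) - 17 = -68/25 kN·m
Superposition: M = Σ M_i = 135172/3375 kN·m ≈ 40.050963 kN·m

M(16/3) = 135172/3375 kN·m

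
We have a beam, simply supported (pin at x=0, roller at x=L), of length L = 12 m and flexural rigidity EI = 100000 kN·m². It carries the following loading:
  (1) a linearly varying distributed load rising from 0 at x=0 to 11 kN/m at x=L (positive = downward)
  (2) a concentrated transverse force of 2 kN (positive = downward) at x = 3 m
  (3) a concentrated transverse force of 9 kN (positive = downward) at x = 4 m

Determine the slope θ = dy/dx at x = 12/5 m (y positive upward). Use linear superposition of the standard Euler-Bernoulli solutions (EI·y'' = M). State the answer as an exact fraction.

Load 1 — triangular load w₀=11 kN/m (0→w₀ over full span):
  θ_1 = -w₀(7L⁴-30L²x²+15x⁴)/(360LEI) = -11·(7·12⁴-30·12²·(12/5)²+15·(12/5)⁴)/(360·12·100000) = -6006/1953125 rad
Load 2 — point force P=2 kN at a=3 m (b=L-a=9):
  θ_2 = -Pb(L²-b²-3x²)/(6LEI)  [x≤a] = -2·9·(12²-9²-3·(12/5)²)/(6·12·100000) = -1143/10000000 rad
Load 3 — point force P=9 kN at a=4 m (b=L-a=8):
  θ_3 = -Pb(L²-b²-3x²)/(6LEI)  [x≤a] = -9·8·(12²-8²-3·(12/5)²)/(6·12·100000) = -49/78125 rad
Superposition: θ = Σ θ_i = -954143/250000000 rad ≈ -0.003817 rad

θ(12/5) = -954143/250000000 rad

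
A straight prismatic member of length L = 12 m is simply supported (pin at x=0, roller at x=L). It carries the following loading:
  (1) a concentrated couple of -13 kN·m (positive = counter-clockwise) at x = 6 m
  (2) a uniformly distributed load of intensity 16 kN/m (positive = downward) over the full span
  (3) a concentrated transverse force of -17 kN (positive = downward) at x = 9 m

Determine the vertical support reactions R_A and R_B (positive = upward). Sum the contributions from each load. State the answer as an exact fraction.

R_A = 272/3 kN, R_B = 253/3 kN

Load 1 — applied couple M₀=-13 kN·m at a=6 m (b=L-a=6):
  R_A = M₀/L = (-13)/12 = -13/12 kN
  R_B = -M₀/L = -(-13)/12 = 13/12 kN
Load 2 — uniform load w=16 kN/m over full span:
  R_A = wL/2 = 16·12/2 = 96 kN
  R_B = wL/2 = 16·12/2 = 96 kN
Load 3 — point force P=-17 kN at a=9 m (b=L-a=3):
  R_A = Pb/L = (-17)·3/12 = -17/4 kN
  R_B = Pa/L = (-17)·9/12 = -51/4 kN
Superposition: R_A = 272/3 kN, R_B = 253/3 kN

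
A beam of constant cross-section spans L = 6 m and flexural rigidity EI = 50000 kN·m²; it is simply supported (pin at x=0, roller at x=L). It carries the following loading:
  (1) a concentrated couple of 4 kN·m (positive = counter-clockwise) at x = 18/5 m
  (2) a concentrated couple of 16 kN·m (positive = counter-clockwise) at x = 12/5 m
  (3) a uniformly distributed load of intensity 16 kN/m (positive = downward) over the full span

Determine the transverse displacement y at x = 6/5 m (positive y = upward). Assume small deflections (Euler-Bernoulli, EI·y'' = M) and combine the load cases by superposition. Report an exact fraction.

y(6/5) = -6264/1953125 m

Load 1 — applied couple M₀=4 kN·m at a=18/5 m (b=L-a=12/5):
  y_1 = (M₀x³/(6L)+C₁x)/EI  [x≤a] with C₁=M₀(3b²-L²)/(6L)=-52/25 = (4·(6/5)³/(6·6)+(-52/25)·(6/5))/50000 = -18/390625 m
Load 2 — applied couple M₀=16 kN·m at a=12/5 m (b=L-a=18/5):
  y_2 = (M₀x³/(6L)+C₁x)/EI  [x≤a] with C₁=M₀(3b²-L²)/(6L)=32/25 = (16·(6/5)³/(6·6)+(32/25)·(6/5))/50000 = 18/390625 m
Load 3 — uniform load w=16 kN/m over full span:
  y_3 = -wx(L³-2Lx²+x³)/(24EI) = -16·(6/5)·(6³-2·6·(6/5)²+(6/5)³)/(24·50000) = -6264/1953125 m
Superposition: y = Σ y_i = -6264/1953125 m ≈ -0.003207 m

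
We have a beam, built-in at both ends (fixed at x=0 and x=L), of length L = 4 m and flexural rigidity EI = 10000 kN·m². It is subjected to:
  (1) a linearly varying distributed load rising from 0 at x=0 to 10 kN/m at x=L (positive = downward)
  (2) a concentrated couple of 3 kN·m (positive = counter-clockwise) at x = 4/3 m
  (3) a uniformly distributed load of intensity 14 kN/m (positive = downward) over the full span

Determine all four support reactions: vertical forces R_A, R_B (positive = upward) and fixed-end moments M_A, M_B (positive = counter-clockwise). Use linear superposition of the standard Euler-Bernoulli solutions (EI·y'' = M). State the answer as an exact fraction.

R_A = 35 kN, M_A = 24 kN·m, R_B = 41 kN, M_B = -77/3 kN·m

Load 1 — triangular load w₀=10 kN/m (0→w₀ over full span):
  R_A = 3w₀L/20 = 3·10·4/20 = 6 kN
  M_A = w₀L²/30 = 10·4²/30 = 16/3 kN·m
  R_B = 7w₀L/20 = 7·10·4/20 = 14 kN
  M_B = -w₀L²/20 = -10·4²/20 = -8 kN·m
Load 2 — applied couple M₀=3 kN·m at a=4/3 m (b=L-a=8/3):
  R_A = 6M₀ab/L³ = 6·3·(4/3)·(8/3)/4³ = 1 kN
  M_A = M₀b(2a-b)/L² = 3·(8/3)·(2·(4/3)-(8/3))/4² = 0 kN·m
  R_B = -6M₀ab/L³ = -6·3·(4/3)·(8/3)/4³ = -1 kN
  M_B = M₀a(2b-a)/L² = 3·(4/3)·(2·(8/3)-(4/3))/4² = 1 kN·m
Load 3 — uniform load w=14 kN/m over full span:
  R_A = wL/2 = 14·4/2 = 28 kN
  M_A = wL²/12 = 14·4²/12 = 56/3 kN·m
  R_B = wL/2 = 14·4/2 = 28 kN
  M_B = -wL²/12 = -14·4²/12 = -56/3 kN·m
Superposition: R_A = 35 kN, M_A = 24 kN·m, R_B = 41 kN, M_B = -77/3 kN·m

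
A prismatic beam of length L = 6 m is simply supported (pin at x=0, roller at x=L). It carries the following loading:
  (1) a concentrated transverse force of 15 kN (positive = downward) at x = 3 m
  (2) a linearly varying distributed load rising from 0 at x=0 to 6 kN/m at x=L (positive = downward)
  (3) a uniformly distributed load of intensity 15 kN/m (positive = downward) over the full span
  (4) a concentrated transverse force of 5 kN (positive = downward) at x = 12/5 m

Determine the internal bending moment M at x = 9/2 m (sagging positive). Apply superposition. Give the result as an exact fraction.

M(9/2) = 1227/16 kN·m

Load 1 — point force P=15 kN at a=3 m (b=L-a=3):
  M_1 = Pa(L-x)/L  [x>a] = 15·3·(6-(9/2))/6 = 45/4 kN·m
Load 2 — triangular load w₀=6 kN/m (0→w₀ over full span):
  M_2 = w₀Lx/6 - w₀x³/(6L) = 6·6·(9/2)/6 - 6·(9/2)³/(6·6) = 189/16 kN·m
Load 3 — uniform load w=15 kN/m over full span:
  M_3 = wx(L-x)/2 = 15·(9/2)·(6-(9/2))/2 = 405/8 kN·m
Load 4 — point force P=5 kN at a=12/5 m (b=L-a=18/5):
  M_4 = Pa(L-x)/L  [x>a] = 5·(12/5)·(6-(9/2))/6 = 3 kN·m
Superposition: M = Σ M_i = 1227/16 kN·m ≈ 76.687500 kN·m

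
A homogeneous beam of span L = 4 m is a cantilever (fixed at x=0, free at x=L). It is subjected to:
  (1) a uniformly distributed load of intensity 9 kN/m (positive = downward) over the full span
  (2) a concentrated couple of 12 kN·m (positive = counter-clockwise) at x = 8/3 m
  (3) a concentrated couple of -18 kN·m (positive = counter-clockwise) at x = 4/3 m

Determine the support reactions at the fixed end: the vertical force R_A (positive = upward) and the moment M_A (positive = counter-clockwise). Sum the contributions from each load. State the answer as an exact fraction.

Load 1 — uniform load w=9 kN/m over full span:
  R_A = wL = 9·4 = 36 kN
  M_A = wL²/2 = 9·4²/2 = 72 kN·m
Load 2 — applied couple M₀=12 kN·m at a=8/3 m (b=L-a=4/3):
  R_A = 0 kN
  M_A = -M₀ = -12 kN·m
Load 3 — applied couple M₀=-18 kN·m at a=4/3 m (b=L-a=8/3):
  R_A = 0 kN
  M_A = -M₀ = -(-18) = 18 kN·m
Superposition: R_A = 36 kN, M_A = 78 kN·m

R_A = 36 kN, M_A = 78 kN·m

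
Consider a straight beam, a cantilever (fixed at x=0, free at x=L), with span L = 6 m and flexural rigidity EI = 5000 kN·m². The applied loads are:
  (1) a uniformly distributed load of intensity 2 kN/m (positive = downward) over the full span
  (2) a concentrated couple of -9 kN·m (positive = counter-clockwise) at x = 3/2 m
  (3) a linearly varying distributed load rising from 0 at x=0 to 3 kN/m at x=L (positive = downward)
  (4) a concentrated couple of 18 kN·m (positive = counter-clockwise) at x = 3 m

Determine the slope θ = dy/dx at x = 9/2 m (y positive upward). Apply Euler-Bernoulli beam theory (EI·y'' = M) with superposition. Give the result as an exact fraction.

Load 1 — uniform load w=2 kN/m over full span:
  θ_1 = -wx(x²-3Lx+3L²)/(6EI) = -2·(9/2)·((9/2)²-3·6·(9/2)+3·6²)/(6·5000) = -567/40000 rad
Load 2 — applied couple M₀=-9 kN·m at a=3/2 m (b=L-a=9/2):
  θ_2 = M₀a/EI  [x>a] = (-9)·(3/2)/5000 = -27/10000 rad
Load 3 — triangular load w₀=3 kN/m (0→w₀ over full span):
  θ_3 = (w₀Lx²/4-w₀L²x/3-w₀x⁴/(24L))/EI = (3·6·(9/2)²/4-3·6²·(9/2)/3-3·(9/2)⁴/(24·6))/5000 = -20331/1280000 rad
Load 4 — applied couple M₀=18 kN·m at a=3 m (b=L-a=3):
  θ_4 = M₀a/EI  [x>a] = 18·3/5000 = 27/2500 rad
Superposition: θ = Σ θ_i = -28107/1280000 rad ≈ -0.021959 rad

θ(9/2) = -28107/1280000 rad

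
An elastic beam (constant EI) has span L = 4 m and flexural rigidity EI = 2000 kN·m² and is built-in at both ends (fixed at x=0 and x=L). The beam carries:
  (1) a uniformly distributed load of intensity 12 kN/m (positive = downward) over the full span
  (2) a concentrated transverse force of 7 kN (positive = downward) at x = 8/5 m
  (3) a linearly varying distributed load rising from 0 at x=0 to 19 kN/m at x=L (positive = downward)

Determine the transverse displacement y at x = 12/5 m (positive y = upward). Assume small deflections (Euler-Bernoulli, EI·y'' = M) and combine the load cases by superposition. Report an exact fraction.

Load 1 — uniform load w=12 kN/m over full span:
  y_1 = -wx²(L-x)²/(24EI) = -12·(12/5)²·(4-(12/5))²/(24·2000) = -288/78125 m
Load 2 — point force P=7 kN at a=8/5 m (b=L-a=12/5):
  y_2 = -Pa²(L-x)²(3bL-(3b+a)(L-x))/(6L³EI)  [x>a] = -7·(8/5)²·(4-(12/5))²·(3·(12/5)·4-(3·(12/5)+(8/5))·(4-(12/5)))/(6·4³·2000) = -5152/5859375 m
Load 3 — triangular load w₀=19 kN/m (0→w₀ over full span):
  y_3 = -w₀x²(L-x)²(x+2L)/(120LEI) = -19·(12/5)²·(4-(12/5))²·((12/5)+2·4)/(120·4·2000) = -5928/1953125 m
Superposition: y = Σ y_i = -44536/5859375 m ≈ -0.007601 m

y(12/5) = -44536/5859375 m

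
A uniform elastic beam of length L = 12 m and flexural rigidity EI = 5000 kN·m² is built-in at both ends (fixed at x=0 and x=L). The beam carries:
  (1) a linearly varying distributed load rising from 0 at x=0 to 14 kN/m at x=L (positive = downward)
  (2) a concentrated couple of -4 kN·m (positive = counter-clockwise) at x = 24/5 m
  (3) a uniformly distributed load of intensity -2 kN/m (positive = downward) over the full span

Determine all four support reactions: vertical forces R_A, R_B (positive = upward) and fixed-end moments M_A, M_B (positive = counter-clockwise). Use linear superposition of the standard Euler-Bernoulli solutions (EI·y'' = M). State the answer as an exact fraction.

Load 1 — triangular load w₀=14 kN/m (0→w₀ over full span):
  R_A = 3w₀L/20 = 3·14·12/20 = 126/5 kN
  M_A = w₀L²/30 = 14·12²/30 = 336/5 kN·m
  R_B = 7w₀L/20 = 7·14·12/20 = 294/5 kN
  M_B = -w₀L²/20 = -14·12²/20 = -504/5 kN·m
Load 2 — applied couple M₀=-4 kN·m at a=24/5 m (b=L-a=36/5):
  R_A = 6M₀ab/L³ = 6·(-4)·(24/5)·(36/5)/12³ = -12/25 kN
  M_A = M₀b(2a-b)/L² = (-4)·(36/5)·(2·(24/5)-(36/5))/12² = -12/25 kN·m
  R_B = -6M₀ab/L³ = -6·(-4)·(24/5)·(36/5)/12³ = 12/25 kN
  M_B = M₀a(2b-a)/L² = (-4)·(24/5)·(2·(36/5)-(24/5))/12² = -32/25 kN·m
Load 3 — uniform load w=-2 kN/m over full span:
  R_A = wL/2 = (-2)·12/2 = -12 kN
  M_A = wL²/12 = (-2)·12²/12 = -24 kN·m
  R_B = wL/2 = (-2)·12/2 = -12 kN
  M_B = -wL²/12 = -(-2)·12²/12 = 24 kN·m
Superposition: R_A = 318/25 kN, M_A = 1068/25 kN·m, R_B = 1182/25 kN, M_B = -1952/25 kN·m

R_A = 318/25 kN, M_A = 1068/25 kN·m, R_B = 1182/25 kN, M_B = -1952/25 kN·m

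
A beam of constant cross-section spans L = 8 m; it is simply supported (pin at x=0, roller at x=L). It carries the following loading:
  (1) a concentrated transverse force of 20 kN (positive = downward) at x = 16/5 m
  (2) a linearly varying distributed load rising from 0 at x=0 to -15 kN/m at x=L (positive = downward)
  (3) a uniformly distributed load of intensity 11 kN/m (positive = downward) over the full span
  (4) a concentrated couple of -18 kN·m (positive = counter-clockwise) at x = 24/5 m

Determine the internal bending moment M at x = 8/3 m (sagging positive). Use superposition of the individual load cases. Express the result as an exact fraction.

M(8/3) = 1534/27 kN·m

Load 1 — point force P=20 kN at a=16/5 m (b=L-a=24/5):
  M_1 = Pbx/L  [x≤a] = 20·(24/5)·(8/3)/8 = 32 kN·m
Load 2 — triangular load w₀=-15 kN/m (0→w₀ over full span):
  M_2 = w₀Lx/6 - w₀x³/(6L) = (-15)·8·(8/3)/6 - (-15)·(8/3)³/(6·8) = -1280/27 kN·m
Load 3 — uniform load w=11 kN/m over full span:
  M_3 = wx(L-x)/2 = 11·(8/3)·(8-(8/3))/2 = 704/9 kN·m
Load 4 — applied couple M₀=-18 kN·m at a=24/5 m (b=L-a=16/5):
  M_4 = M₀x/L  [x≤a] = (-18)·(8/3)/8 = -6 kN·m
Superposition: M = Σ M_i = 1534/27 kN·m ≈ 56.814815 kN·m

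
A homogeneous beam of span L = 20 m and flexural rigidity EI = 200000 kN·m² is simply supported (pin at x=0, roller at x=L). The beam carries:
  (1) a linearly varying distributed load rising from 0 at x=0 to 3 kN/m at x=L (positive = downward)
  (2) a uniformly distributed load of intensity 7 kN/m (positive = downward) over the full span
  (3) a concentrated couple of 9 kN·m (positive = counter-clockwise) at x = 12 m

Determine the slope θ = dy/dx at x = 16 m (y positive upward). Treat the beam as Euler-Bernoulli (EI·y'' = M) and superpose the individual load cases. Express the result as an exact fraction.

θ(16) = 16933/1500000 rad

Load 1 — triangular load w₀=3 kN/m (0→w₀ over full span):
  θ_1 = -w₀(7L⁴-30L²x²+15x⁴)/(360LEI) = -3·(7·20⁴-30·20²·16²+15·16⁴)/(360·20·200000) = 757/375000 rad
Load 2 — uniform load w=7 kN/m over full span:
  θ_2 = -w(L³-6Lx²+4x³)/(24EI) = -7·(20³-6·20·16²+4·16³)/(24·200000) = 231/25000 rad
Load 3 — applied couple M₀=9 kN·m at a=12 m (b=L-a=8):
  θ_3 = (M₀x²/(2L)-M₀(x-a)+C₁)/EI  [x>a] with C₁=M₀(3b²-L²)/(6L)=-78/5 = (9·16²/(2·20)-9·(16-12)+(-78/5))/200000 = 3/100000 rad
Superposition: θ = Σ θ_i = 16933/1500000 rad ≈ 0.011289 rad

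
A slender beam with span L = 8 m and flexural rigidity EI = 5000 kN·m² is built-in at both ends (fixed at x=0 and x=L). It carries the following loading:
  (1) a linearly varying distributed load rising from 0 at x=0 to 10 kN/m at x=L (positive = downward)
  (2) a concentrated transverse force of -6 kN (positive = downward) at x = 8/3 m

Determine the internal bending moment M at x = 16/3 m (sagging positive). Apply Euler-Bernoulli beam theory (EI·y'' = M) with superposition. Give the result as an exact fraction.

Load 1 — triangular load w₀=10 kN/m (0→w₀ over full span):
  M_1 = 3w₀Lx/20 - w₀L²/30 - w₀x³/(6L) = 3·10·8·(16/3)/20 - 10·8²/30 - 10·(16/3)³/(6·8) = 896/81 kN·m
Load 2 — point force P=-6 kN at a=8/3 m (b=L-a=16/3):
  M_2 = Pa²(a+3b)(L-x)/L³ - Pa²b/L²  [x>a] = (-6)·(8/3)²·((8/3)+3·(16/3))·(8-(16/3))/8³ - (-6)·(8/3)²·(16/3)/8² = -16/27 kN·m
Superposition: M = Σ M_i = 848/81 kN·m ≈ 10.469136 kN·m

M(16/3) = 848/81 kN·m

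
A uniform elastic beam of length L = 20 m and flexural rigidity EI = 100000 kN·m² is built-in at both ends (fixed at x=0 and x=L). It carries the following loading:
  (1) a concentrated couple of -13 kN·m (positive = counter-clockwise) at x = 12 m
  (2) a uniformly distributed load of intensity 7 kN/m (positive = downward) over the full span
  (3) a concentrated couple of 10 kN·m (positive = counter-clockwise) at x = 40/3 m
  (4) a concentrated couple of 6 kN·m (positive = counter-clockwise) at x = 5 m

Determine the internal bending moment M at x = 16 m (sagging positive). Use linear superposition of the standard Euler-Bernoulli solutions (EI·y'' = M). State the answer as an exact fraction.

M(16) = -9291/1000 kN·m

Load 1 — applied couple M₀=-13 kN·m at a=12 m (b=L-a=8):
  M_1 = R_Ax - M_A - M₀  [x>a] with R_A=-117/125, M_A=-104/25 = (-117/125)·16 - (-104/25) - (-13) = 273/125 kN·m
Load 2 — uniform load w=7 kN/m over full span:
  M_2 = wLx/2 - wL²/12 - wx²/2 = 7·20·16/2 - 7·20²/12 - 7·16²/2 = -28/3 kN·m
Load 3 — applied couple M₀=10 kN·m at a=40/3 m (b=L-a=20/3):
  M_3 = R_Ax - M_A - M₀  [x>a] with R_A=2/3, M_A=10/3 = (2/3)·16 - (10/3) - 10 = -8/3 kN·m
Load 4 — applied couple M₀=6 kN·m at a=5 m (b=L-a=15):
  M_4 = R_Ax - M_A - M₀  [x>a] with R_A=27/80, M_A=-9/8 = (27/80)·16 - (-9/8) - 6 = 21/40 kN·m
Superposition: M = Σ M_i = -9291/1000 kN·m ≈ -9.291000 kN·m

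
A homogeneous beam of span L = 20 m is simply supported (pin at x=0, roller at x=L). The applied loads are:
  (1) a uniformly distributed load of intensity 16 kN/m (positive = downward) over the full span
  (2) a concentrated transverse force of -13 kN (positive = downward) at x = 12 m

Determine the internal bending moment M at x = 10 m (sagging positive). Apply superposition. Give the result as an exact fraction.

M(10) = 748 kN·m

Load 1 — uniform load w=16 kN/m over full span:
  M_1 = wx(L-x)/2 = 16·10·(20-10)/2 = 800 kN·m
Load 2 — point force P=-13 kN at a=12 m (b=L-a=8):
  M_2 = Pbx/L  [x≤a] = (-13)·8·10/20 = -52 kN·m
Superposition: M = Σ M_i = 748 kN·m ≈ 748.000000 kN·m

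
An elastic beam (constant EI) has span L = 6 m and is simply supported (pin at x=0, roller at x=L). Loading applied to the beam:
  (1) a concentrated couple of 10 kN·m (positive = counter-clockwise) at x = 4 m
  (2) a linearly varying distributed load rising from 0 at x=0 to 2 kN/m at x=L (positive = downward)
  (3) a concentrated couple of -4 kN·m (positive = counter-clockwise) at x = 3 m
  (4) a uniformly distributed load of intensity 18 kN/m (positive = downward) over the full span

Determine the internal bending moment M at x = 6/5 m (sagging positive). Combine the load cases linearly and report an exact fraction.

Load 1 — applied couple M₀=10 kN·m at a=4 m (b=L-a=2):
  M_1 = M₀x/L  [x≤a] = 10·(6/5)/6 = 2 kN·m
Load 2 — triangular load w₀=2 kN/m (0→w₀ over full span):
  M_2 = w₀Lx/6 - w₀x³/(6L) = 2·6·(6/5)/6 - 2·(6/5)³/(6·6) = 288/125 kN·m
Load 3 — applied couple M₀=-4 kN·m at a=3 m (b=L-a=3):
  M_3 = M₀x/L  [x≤a] = (-4)·(6/5)/6 = -4/5 kN·m
Load 4 — uniform load w=18 kN/m over full span:
  M_4 = wx(L-x)/2 = 18·(6/5)·(6-(6/5))/2 = 1296/25 kN·m
Superposition: M = Σ M_i = 6918/125 kN·m ≈ 55.344000 kN·m

M(6/5) = 6918/125 kN·m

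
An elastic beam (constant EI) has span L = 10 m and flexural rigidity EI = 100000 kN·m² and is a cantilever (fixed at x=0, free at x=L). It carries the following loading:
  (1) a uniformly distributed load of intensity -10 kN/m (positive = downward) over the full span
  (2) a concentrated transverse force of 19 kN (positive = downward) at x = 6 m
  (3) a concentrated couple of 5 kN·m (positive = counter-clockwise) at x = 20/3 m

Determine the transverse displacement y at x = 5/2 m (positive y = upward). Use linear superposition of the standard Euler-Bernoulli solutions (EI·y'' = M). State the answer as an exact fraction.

Load 1 — uniform load w=-10 kN/m over full span:
  y_1 = -wx²(x²-4Lx+6L²)/(24EI) = -(-10)·(5/2)²·((5/2)²-4·10·(5/2)+6·10²)/(24·100000) = 27/2048 m
Load 2 — point force P=19 kN at a=6 m (b=L-a=4):
  y_2 = -Px²(3a-x)/(6EI)  [x≤a] = -19·(5/2)²·(3·6-(5/2))/(6·100000) = -589/192000 m
Load 3 — applied couple M₀=5 kN·m at a=20/3 m (b=L-a=10/3):
  y_3 = M₀x²/(2EI)  [x≤a] = 5·(5/2)²/(2·100000) = 1/6400 m
Superposition: y = Σ y_i = 7889/768000 m ≈ 0.010272 m

y(5/2) = 7889/768000 m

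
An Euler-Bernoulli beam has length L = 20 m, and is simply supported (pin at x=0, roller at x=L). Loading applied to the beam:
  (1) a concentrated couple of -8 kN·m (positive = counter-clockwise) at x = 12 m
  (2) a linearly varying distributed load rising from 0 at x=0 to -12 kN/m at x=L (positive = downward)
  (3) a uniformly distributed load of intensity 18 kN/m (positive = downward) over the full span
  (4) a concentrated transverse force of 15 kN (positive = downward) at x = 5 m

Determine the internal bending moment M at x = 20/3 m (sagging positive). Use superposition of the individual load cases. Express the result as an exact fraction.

Load 1 — applied couple M₀=-8 kN·m at a=12 m (b=L-a=8):
  M_1 = M₀x/L  [x≤a] = (-8)·(20/3)/20 = -8/3 kN·m
Load 2 — triangular load w₀=-12 kN/m (0→w₀ over full span):
  M_2 = w₀Lx/6 - w₀x³/(6L) = (-12)·20·(20/3)/6 - (-12)·(20/3)³/(6·20) = -6400/27 kN·m
Load 3 — uniform load w=18 kN/m over full span:
  M_3 = wx(L-x)/2 = 18·(20/3)·(20-(20/3))/2 = 800 kN·m
Load 4 — point force P=15 kN at a=5 m (b=L-a=15):
  M_4 = Pa(L-x)/L  [x>a] = 15·5·(20-(20/3))/20 = 50 kN·m
Superposition: M = Σ M_i = 16478/27 kN·m ≈ 610.296296 kN·m

M(20/3) = 16478/27 kN·m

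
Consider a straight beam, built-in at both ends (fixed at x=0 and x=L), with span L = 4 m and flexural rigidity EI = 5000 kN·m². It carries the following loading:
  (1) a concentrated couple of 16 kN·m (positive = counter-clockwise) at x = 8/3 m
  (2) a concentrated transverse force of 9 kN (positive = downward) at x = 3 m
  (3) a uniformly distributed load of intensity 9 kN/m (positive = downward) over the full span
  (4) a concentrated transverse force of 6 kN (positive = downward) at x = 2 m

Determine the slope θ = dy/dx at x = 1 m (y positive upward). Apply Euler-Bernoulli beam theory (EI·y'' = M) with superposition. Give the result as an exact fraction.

θ(1) = -1853/960000 rad

Load 1 — applied couple M₀=16 kN·m at a=8/3 m (b=L-a=4/3):
  θ_1 = (R_Ax²/2 - M_Ax)/EI  [x≤a] with R_A=16/3, M_A=16/3 = ((16/3)·1²/2 - (16/3)·1)/5000 = -1/1875 rad
Load 2 — point force P=9 kN at a=3 m (b=L-a=1):
  θ_2 = -Pb²x(2aL-(3a+b)x)/(2L³EI)  [x≤a] = -9·1²·1·(2·3·4-(3·3+1)·1)/(2·4³·5000) = -63/320000 rad
Load 3 — uniform load w=9 kN/m over full span:
  θ_3 = -wx(L-x)(L-2x)/(12EI) = -9·1·(4-1)·(4-2·1)/(12·5000) = -9/10000 rad
Load 4 — point force P=6 kN at a=2 m (b=L-a=2):
  θ_4 = -Pb²x(2aL-(3a+b)x)/(2L³EI)  [x≤a] = -6·2²·1·(2·2·4-(3·2+2)·1)/(2·4³·5000) = -3/10000 rad
Superposition: θ = Σ θ_i = -1853/960000 rad ≈ -0.001930 rad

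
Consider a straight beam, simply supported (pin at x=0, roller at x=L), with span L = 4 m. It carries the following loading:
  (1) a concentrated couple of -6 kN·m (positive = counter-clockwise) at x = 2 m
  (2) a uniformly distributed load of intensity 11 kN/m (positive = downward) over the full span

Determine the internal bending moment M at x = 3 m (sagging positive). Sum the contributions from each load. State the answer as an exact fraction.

M(3) = 18 kN·m

Load 1 — applied couple M₀=-6 kN·m at a=2 m (b=L-a=2):
  M_1 = M₀x/L - M₀  [x>a] = (-6)·3/4 - (-6) = 3/2 kN·m
Load 2 — uniform load w=11 kN/m over full span:
  M_2 = wx(L-x)/2 = 11·3·(4-3)/2 = 33/2 kN·m
Superposition: M = Σ M_i = 18 kN·m ≈ 18.000000 kN·m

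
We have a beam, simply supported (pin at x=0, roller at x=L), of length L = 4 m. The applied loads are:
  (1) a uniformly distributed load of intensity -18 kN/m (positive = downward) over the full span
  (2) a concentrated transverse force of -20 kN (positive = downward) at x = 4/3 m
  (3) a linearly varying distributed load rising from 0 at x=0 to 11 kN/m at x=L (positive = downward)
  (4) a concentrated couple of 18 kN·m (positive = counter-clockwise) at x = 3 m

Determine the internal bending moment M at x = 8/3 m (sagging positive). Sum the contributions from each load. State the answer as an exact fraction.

M(8/3) = -1460/81 kN·m

Load 1 — uniform load w=-18 kN/m over full span:
  M_1 = wx(L-x)/2 = (-18)·(8/3)·(4-(8/3))/2 = -32 kN·m
Load 2 — point force P=-20 kN at a=4/3 m (b=L-a=8/3):
  M_2 = Pa(L-x)/L  [x>a] = (-20)·(4/3)·(4-(8/3))/4 = -80/9 kN·m
Load 3 — triangular load w₀=11 kN/m (0→w₀ over full span):
  M_3 = w₀Lx/6 - w₀x³/(6L) = 11·4·(8/3)/6 - 11·(8/3)³/(6·4) = 880/81 kN·m
Load 4 — applied couple M₀=18 kN·m at a=3 m (b=L-a=1):
  M_4 = M₀x/L  [x≤a] = 18·(8/3)/4 = 12 kN·m
Superposition: M = Σ M_i = -1460/81 kN·m ≈ -18.024691 kN·m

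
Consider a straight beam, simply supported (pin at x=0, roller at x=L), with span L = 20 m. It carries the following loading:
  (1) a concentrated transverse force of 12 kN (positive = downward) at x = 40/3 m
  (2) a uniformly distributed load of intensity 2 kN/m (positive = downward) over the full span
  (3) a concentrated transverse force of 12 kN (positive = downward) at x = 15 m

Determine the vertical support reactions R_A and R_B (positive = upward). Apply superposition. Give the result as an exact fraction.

Load 1 — point force P=12 kN at a=40/3 m (b=L-a=20/3):
  R_A = Pb/L = 12·(20/3)/20 = 4 kN
  R_B = Pa/L = 12·(40/3)/20 = 8 kN
Load 2 — uniform load w=2 kN/m over full span:
  R_A = wL/2 = 2·20/2 = 20 kN
  R_B = wL/2 = 2·20/2 = 20 kN
Load 3 — point force P=12 kN at a=15 m (b=L-a=5):
  R_A = Pb/L = 12·5/20 = 3 kN
  R_B = Pa/L = 12·15/20 = 9 kN
Superposition: R_A = 27 kN, R_B = 37 kN

R_A = 27 kN, R_B = 37 kN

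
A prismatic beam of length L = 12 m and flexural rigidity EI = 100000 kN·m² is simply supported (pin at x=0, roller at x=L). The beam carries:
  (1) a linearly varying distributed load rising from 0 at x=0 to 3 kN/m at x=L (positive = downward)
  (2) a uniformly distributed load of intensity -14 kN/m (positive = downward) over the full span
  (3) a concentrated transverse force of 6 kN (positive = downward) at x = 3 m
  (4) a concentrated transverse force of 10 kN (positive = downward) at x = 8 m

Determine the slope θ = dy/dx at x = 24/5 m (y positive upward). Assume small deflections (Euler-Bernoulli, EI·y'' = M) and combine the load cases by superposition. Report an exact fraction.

Load 1 — triangular load w₀=3 kN/m (0→w₀ over full span):
  θ_1 = -w₀(7L⁴-30L²x²+15x⁴)/(360LEI) = -3·(7·12⁴-30·12²·(24/5)²+15·(24/5)⁴)/(360·12·100000) = -2907/7812500 rad
Load 2 — uniform load w=-14 kN/m over full span:
  θ_2 = -w(L³-6Lx²+4x³)/(24EI) = -(-14)·(12³-6·12·(24/5)²+4·(24/5)³)/(24·100000) = 2331/781250 rad
Load 3 — point force P=6 kN at a=3 m (b=L-a=9):
  θ_3 = -Pa(2L²-6Lx+3x²+a²)/(6LEI)  [x>a] = -6·3·(2·12²-6·12·(24/5)+3·(24/5)²+3²)/(6·12·100000) = -513/10000000 rad
Load 4 — point force P=10 kN at a=8 m (b=L-a=4):
  θ_4 = -Pb(L²-b²-3x²)/(6LEI)  [x≤a] = -10·4·(12²-4²-3·(24/5)²)/(6·12·100000) = -46/140625 rad
Superposition: θ = Σ θ_i = 5024639/2250000000 rad ≈ 0.002233 rad

θ(24/5) = 5024639/2250000000 rad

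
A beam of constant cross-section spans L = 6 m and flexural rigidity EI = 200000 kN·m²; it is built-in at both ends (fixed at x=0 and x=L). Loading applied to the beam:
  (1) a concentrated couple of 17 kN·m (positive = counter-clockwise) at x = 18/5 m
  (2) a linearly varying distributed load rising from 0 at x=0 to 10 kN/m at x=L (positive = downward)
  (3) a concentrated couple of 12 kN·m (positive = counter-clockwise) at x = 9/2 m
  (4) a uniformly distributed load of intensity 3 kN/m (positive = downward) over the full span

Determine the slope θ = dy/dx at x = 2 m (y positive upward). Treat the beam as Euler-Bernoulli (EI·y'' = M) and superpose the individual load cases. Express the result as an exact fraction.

θ(2) = -3787/45000000 rad

Load 1 — applied couple M₀=17 kN·m at a=18/5 m (b=L-a=12/5):
  θ_1 = (R_Ax²/2 - M_Ax)/EI  [x≤a] with R_A=102/25, M_A=136/25 = ((102/25)·2²/2 - (136/25)·2)/200000 = -17/1250000 rad
Load 2 — triangular load w₀=10 kN/m (0→w₀ over full span):
  θ_2 = -w₀(2x(L-x)(L-2x)(x+2L)+x²(L-x)²)/(120LEI) = -10·(2·2·(6-2)·(6-2·2)·(2+2·6)+2²·(6-2)²)/(120·6·200000) = -1/28125 rad
Load 3 — applied couple M₀=12 kN·m at a=9/2 m (b=L-a=3/2):
  θ_3 = (R_Ax²/2 - M_Ax)/EI  [x≤a] with R_A=9/4, M_A=15/4 = ((9/4)·2²/2 - (15/4)·2)/200000 = -3/200000 rad
Load 4 — uniform load w=3 kN/m over full span:
  θ_4 = -wx(L-x)(L-2x)/(12EI) = -3·2·(6-2)·(6-2·2)/(12·200000) = -1/50000 rad
Superposition: θ = Σ θ_i = -3787/45000000 rad ≈ -0.000084 rad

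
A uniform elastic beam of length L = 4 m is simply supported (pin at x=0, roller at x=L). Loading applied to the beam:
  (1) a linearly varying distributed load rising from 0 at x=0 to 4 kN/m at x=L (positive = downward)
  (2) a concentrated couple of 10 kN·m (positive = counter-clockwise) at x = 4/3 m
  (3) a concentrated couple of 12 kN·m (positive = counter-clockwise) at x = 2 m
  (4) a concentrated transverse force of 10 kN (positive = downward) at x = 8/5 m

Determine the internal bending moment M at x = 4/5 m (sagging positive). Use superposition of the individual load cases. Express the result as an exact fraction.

Load 1 — triangular load w₀=4 kN/m (0→w₀ over full span):
  M_1 = w₀Lx/6 - w₀x³/(6L) = 4·4·(4/5)/6 - 4·(4/5)³/(6·4) = 256/125 kN·m
Load 2 — applied couple M₀=10 kN·m at a=4/3 m (b=L-a=8/3):
  M_2 = M₀x/L  [x≤a] = 10·(4/5)/4 = 2 kN·m
Load 3 — applied couple M₀=12 kN·m at a=2 m (b=L-a=2):
  M_3 = M₀x/L  [x≤a] = 12·(4/5)/4 = 12/5 kN·m
Load 4 — point force P=10 kN at a=8/5 m (b=L-a=12/5):
  M_4 = Pbx/L  [x≤a] = 10·(12/5)·(4/5)/4 = 24/5 kN·m
Superposition: M = Σ M_i = 1406/125 kN·m ≈ 11.248000 kN·m

M(4/5) = 1406/125 kN·m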